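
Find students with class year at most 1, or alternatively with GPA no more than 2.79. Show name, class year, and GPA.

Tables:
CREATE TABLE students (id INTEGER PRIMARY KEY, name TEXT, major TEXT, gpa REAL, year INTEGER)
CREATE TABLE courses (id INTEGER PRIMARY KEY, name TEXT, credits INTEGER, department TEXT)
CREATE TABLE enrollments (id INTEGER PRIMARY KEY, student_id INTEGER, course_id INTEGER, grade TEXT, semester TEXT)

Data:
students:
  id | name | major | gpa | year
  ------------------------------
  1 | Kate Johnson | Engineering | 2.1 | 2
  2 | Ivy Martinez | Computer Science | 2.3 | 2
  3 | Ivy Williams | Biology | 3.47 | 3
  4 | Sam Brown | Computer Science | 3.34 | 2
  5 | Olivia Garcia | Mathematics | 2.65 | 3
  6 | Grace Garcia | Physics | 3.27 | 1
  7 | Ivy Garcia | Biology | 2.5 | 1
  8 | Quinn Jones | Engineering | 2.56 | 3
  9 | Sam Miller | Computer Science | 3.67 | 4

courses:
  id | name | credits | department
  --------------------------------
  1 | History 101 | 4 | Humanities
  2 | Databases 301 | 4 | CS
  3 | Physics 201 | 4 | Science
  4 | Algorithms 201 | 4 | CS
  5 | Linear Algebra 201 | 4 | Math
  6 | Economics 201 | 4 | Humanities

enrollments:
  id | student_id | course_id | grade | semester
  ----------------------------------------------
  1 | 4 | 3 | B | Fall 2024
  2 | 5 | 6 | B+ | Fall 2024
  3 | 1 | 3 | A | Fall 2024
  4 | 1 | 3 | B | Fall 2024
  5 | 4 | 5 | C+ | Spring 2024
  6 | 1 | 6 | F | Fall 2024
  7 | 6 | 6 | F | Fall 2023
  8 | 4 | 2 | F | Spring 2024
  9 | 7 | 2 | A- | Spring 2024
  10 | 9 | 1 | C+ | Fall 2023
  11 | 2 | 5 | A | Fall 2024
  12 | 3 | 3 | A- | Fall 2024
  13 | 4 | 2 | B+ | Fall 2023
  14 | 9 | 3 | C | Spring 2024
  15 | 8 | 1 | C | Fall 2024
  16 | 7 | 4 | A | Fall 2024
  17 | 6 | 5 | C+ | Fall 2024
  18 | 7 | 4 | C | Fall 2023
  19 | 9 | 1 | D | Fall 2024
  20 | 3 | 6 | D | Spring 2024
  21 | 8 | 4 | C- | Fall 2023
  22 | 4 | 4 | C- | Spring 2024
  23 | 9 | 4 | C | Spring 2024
SELECT name, year, gpa FROM students WHERE year <= 1 OR gpa <= 2.79

Execution result:
name | year | gpa
Kate Johnson | 2 | 2.10
Ivy Martinez | 2 | 2.30
Olivia Garcia | 3 | 2.65
Grace Garcia | 1 | 3.27
Ivy Garcia | 1 | 2.50
Quinn Jones | 3 | 2.56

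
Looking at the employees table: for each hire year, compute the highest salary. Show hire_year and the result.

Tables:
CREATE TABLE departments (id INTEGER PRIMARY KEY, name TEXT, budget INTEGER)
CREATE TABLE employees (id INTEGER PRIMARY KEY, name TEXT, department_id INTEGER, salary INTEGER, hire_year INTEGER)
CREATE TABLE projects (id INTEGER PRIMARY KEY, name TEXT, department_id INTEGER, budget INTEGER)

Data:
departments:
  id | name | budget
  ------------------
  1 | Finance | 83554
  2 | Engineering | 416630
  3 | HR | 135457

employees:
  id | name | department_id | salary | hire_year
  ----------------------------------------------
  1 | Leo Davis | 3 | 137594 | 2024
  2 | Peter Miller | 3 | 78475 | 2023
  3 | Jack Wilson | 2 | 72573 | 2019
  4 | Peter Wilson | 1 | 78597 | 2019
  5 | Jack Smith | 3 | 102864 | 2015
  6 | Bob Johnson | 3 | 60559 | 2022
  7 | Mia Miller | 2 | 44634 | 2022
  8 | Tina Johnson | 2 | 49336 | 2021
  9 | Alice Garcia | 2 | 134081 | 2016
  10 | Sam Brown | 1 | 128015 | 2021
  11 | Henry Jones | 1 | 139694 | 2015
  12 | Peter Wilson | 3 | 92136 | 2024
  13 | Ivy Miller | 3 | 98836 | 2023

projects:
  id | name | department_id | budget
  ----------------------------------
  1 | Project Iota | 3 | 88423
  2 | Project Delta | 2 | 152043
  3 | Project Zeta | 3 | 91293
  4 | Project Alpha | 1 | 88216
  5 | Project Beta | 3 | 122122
SELECT hire_year, MAX(salary) AS max_salary FROM employees GROUP BY hire_year

Execution result:
hire_year | max_salary
2015 | 139694
2016 | 134081
2019 | 78597
2021 | 128015
2022 | 60559
2023 | 98836
2024 | 137594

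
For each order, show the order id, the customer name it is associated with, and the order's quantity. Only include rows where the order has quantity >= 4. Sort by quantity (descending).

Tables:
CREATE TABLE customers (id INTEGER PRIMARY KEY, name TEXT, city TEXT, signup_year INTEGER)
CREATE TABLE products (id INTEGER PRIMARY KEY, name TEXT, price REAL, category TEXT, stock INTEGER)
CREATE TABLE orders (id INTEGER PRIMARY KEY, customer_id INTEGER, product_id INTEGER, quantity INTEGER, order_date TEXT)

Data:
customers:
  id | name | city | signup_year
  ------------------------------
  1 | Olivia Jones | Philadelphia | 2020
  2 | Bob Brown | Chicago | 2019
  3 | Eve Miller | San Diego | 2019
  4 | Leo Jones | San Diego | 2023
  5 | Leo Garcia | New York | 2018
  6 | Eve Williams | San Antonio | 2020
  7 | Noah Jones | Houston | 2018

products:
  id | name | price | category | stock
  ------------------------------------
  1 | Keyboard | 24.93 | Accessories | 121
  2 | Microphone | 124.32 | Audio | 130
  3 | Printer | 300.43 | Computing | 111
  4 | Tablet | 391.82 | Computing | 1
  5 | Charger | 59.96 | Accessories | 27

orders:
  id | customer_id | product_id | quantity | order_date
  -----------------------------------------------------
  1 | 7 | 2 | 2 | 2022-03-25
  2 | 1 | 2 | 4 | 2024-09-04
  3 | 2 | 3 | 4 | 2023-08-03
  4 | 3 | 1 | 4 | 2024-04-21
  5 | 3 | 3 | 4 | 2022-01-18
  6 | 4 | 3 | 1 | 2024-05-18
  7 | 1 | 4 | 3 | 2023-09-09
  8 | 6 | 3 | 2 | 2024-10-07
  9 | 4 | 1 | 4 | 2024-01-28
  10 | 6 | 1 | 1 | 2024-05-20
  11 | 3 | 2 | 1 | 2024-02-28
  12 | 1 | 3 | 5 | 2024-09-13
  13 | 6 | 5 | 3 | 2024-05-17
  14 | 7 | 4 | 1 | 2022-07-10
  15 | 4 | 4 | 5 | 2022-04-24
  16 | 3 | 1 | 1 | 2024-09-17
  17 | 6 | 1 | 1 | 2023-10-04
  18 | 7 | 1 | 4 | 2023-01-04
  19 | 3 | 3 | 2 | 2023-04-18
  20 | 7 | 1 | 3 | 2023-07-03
SELECT c.id, p.name AS customer, c.quantity FROM orders c JOIN customers p ON c.customer_id = p.id WHERE c.quantity >= 4 ORDER BY c.quantity DESC

Execution result:
id | customer | quantity
12 | Olivia Jones | 5
15 | Leo Jones | 5
2 | Olivia Jones | 4
3 | Bob Brown | 4
4 | Eve Miller | 4
5 | Eve Miller | 4
9 | Leo Jones | 4
18 | Noah Jones | 4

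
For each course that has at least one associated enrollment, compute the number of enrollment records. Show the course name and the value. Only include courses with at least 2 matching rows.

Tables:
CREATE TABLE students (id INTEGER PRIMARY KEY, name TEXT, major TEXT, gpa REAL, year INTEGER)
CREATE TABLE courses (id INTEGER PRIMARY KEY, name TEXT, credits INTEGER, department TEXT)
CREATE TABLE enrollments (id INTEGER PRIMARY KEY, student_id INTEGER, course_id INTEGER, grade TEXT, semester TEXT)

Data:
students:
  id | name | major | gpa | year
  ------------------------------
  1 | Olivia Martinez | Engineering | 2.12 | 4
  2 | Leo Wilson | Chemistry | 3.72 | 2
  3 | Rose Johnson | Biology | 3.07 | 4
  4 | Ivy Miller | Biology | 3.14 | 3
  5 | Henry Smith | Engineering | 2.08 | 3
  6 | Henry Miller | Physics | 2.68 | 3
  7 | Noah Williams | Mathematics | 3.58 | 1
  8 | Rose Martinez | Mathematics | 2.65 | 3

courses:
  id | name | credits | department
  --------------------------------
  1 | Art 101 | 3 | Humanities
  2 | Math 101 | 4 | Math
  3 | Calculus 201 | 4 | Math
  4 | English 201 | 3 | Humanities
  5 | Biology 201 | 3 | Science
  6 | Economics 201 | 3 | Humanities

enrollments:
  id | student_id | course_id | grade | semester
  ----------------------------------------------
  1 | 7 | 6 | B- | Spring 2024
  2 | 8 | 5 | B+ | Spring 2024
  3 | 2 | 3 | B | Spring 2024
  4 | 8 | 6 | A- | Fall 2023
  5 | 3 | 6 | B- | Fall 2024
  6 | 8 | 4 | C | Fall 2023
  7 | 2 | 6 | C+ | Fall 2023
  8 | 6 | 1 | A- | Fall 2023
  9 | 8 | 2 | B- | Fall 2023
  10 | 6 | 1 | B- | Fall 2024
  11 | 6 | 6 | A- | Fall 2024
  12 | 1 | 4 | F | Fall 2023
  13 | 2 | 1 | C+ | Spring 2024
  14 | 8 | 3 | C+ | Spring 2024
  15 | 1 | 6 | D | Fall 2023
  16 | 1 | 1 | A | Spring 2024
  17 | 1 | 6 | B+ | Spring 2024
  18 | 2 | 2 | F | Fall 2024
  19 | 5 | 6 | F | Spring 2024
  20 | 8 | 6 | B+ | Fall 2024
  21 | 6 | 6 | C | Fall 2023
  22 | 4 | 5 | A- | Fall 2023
SELECT p.name, COUNT(*) AS n FROM enrollments c JOIN courses p ON c.course_id = p.id GROUP BY p.id, p.name HAVING COUNT(*) >= 2

Execution result:
name | n
Art 101 | 4
Math 101 | 2
Calculus 201 | 2
English 201 | 2
Biology 201 | 2
Economics 201 | 10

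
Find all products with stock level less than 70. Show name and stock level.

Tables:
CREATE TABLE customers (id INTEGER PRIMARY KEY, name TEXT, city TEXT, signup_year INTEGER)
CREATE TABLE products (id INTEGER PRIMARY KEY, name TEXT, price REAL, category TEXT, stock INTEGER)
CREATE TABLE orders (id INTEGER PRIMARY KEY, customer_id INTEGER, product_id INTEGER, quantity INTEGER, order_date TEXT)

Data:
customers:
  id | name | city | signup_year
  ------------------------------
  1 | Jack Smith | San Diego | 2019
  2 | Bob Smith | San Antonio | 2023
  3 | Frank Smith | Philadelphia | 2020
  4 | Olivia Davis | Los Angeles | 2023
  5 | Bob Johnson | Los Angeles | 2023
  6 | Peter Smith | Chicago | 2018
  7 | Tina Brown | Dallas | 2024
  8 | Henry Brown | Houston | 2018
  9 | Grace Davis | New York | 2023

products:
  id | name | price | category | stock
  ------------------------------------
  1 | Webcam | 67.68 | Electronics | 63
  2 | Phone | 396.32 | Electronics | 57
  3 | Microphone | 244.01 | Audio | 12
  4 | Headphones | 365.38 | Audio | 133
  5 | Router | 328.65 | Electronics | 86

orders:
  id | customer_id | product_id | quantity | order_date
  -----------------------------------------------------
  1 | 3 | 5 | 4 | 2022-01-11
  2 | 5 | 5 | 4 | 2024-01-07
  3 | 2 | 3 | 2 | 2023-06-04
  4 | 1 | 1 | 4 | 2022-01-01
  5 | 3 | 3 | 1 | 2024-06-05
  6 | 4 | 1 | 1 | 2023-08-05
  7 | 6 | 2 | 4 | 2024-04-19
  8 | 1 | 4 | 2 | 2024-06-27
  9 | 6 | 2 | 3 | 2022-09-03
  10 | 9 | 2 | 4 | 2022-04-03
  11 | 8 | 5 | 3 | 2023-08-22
SELECT name, stock FROM products WHERE stock < 70

Execution result:
name | stock
Webcam | 63
Phone | 57
Microphone | 12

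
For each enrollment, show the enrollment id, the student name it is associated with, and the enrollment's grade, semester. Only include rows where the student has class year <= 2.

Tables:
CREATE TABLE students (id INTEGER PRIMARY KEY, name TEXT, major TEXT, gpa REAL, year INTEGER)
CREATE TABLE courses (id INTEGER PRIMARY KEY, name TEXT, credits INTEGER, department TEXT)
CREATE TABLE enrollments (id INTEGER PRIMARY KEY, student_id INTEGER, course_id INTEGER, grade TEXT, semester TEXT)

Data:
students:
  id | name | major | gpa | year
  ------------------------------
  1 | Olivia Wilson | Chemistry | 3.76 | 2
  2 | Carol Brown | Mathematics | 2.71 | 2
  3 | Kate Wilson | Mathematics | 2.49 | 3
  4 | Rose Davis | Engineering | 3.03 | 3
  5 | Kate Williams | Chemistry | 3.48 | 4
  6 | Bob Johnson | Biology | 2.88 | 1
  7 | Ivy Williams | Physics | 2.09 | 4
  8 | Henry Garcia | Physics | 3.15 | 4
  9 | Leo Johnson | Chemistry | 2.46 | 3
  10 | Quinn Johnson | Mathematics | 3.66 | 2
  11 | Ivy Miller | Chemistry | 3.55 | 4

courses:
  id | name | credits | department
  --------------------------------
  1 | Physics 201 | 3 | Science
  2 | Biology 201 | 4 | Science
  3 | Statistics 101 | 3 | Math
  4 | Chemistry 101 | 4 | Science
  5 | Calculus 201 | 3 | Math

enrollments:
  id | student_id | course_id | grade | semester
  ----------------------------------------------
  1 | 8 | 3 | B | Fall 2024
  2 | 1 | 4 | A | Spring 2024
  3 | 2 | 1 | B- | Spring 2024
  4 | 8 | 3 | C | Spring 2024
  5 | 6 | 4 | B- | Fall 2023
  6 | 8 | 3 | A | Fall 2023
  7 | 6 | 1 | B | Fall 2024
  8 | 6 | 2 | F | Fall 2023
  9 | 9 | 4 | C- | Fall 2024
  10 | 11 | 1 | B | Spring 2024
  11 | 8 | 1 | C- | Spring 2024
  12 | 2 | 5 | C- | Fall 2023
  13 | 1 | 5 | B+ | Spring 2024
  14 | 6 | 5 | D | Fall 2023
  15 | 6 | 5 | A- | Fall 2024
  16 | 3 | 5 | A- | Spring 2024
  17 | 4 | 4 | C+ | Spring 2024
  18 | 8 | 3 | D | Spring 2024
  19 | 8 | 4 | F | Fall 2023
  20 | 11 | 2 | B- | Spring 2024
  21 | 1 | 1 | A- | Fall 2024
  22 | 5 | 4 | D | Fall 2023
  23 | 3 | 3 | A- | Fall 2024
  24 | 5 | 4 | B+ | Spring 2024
SELECT c.id, p.name AS student, c.grade, c.semester FROM enrollments c JOIN students p ON c.student_id = p.id WHERE p.year <= 2

Execution result:
id | student | grade | semester
2 | Olivia Wilson | A | Spring 2024
3 | Carol Brown | B- | Spring 2024
5 | Bob Johnson | B- | Fall 2023
7 | Bob Johnson | B | Fall 2024
8 | Bob Johnson | F | Fall 2023
12 | Carol Brown | C- | Fall 2023
13 | Olivia Wilson | B+ | Spring 2024
14 | Bob Johnson | D | Fall 2023
15 | Bob Johnson | A- | Fall 2024
21 | Olivia Wilson | A- | Fall 2024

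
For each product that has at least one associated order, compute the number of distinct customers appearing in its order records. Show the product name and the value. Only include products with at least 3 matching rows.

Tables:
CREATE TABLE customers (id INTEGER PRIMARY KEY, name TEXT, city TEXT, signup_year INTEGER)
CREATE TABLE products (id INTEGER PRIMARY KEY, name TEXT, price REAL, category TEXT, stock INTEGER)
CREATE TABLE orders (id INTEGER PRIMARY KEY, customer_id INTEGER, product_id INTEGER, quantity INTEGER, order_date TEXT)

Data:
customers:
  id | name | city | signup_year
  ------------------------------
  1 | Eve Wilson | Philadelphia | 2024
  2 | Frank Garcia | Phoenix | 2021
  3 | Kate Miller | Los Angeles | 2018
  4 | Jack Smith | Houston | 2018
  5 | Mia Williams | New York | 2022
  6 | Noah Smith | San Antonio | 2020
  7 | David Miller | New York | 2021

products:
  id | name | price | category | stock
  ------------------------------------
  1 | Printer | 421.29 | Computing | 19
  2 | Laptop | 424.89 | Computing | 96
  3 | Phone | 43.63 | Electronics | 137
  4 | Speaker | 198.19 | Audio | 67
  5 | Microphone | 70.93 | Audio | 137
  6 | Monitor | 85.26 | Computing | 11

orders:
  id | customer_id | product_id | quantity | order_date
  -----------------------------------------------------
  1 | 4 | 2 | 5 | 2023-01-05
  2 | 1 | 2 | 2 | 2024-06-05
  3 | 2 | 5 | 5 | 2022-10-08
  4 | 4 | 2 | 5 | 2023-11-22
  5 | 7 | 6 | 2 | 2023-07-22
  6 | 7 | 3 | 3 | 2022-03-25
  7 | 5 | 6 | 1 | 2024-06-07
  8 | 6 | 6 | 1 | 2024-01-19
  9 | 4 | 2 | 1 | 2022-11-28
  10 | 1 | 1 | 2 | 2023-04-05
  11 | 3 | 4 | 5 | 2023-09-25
SELECT p.name, COUNT(DISTINCT c.customer_id) AS distinct_customer_count FROM orders c JOIN products p ON c.product_id = p.id GROUP BY p.id, p.name HAVING COUNT(*) >= 3

Execution result:
name | distinct_customer_count
Laptop | 2
Monitor | 3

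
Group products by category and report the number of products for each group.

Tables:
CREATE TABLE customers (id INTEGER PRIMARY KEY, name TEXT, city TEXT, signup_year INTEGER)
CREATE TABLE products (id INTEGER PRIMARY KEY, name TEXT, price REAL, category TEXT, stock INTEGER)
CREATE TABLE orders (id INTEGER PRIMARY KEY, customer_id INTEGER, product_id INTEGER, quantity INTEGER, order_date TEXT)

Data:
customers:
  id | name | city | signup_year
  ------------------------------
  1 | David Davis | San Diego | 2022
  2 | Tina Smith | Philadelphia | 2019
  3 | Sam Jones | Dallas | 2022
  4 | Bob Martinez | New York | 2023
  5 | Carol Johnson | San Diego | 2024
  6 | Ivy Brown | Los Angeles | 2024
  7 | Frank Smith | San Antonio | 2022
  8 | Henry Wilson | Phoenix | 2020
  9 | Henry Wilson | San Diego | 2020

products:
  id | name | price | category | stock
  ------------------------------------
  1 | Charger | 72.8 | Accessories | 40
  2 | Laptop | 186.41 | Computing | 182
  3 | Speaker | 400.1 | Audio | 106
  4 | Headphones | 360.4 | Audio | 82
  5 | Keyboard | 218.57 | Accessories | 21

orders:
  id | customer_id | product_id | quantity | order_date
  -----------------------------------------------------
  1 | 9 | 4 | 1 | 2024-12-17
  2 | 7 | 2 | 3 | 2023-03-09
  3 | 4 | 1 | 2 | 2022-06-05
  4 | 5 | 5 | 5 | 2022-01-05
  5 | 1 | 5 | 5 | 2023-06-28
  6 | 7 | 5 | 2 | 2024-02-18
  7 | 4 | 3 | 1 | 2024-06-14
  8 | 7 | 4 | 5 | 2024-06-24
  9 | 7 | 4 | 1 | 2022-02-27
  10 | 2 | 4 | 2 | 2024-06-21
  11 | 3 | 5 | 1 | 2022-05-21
SELECT category, COUNT(*) AS n FROM products GROUP BY category

Execution result:
category | n
Accessories | 2
Audio | 2
Computing | 1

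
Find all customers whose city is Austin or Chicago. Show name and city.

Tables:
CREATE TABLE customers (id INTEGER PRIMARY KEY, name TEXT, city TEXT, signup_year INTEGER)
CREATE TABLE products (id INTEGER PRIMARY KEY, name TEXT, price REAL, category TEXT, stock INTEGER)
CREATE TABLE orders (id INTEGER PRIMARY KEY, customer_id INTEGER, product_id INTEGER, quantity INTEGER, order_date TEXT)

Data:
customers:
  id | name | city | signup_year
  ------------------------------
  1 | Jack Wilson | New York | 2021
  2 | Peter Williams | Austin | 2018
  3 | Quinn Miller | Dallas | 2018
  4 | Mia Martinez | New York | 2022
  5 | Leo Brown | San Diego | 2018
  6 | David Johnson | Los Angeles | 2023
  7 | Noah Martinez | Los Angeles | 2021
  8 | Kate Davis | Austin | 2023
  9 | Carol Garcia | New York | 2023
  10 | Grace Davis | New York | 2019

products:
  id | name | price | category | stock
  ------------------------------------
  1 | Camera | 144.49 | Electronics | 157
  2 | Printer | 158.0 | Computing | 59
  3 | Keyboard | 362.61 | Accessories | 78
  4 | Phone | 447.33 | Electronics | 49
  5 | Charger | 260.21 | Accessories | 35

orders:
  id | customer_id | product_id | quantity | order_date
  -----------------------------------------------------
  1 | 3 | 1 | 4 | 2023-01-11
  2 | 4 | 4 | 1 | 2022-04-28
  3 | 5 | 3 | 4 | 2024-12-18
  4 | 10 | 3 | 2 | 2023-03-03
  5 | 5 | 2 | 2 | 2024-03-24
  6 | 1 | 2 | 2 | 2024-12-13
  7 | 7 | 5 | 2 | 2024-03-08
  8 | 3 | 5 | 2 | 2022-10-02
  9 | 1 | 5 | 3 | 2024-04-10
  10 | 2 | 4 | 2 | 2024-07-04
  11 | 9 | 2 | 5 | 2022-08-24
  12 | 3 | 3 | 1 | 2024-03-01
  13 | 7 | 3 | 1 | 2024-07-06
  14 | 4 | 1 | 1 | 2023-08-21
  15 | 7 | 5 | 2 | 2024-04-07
SELECT name, city FROM customers WHERE city IN ('Austin', 'Chicago')

Execution result:
name | city
Peter Williams | Austin
Kate Davis | Austin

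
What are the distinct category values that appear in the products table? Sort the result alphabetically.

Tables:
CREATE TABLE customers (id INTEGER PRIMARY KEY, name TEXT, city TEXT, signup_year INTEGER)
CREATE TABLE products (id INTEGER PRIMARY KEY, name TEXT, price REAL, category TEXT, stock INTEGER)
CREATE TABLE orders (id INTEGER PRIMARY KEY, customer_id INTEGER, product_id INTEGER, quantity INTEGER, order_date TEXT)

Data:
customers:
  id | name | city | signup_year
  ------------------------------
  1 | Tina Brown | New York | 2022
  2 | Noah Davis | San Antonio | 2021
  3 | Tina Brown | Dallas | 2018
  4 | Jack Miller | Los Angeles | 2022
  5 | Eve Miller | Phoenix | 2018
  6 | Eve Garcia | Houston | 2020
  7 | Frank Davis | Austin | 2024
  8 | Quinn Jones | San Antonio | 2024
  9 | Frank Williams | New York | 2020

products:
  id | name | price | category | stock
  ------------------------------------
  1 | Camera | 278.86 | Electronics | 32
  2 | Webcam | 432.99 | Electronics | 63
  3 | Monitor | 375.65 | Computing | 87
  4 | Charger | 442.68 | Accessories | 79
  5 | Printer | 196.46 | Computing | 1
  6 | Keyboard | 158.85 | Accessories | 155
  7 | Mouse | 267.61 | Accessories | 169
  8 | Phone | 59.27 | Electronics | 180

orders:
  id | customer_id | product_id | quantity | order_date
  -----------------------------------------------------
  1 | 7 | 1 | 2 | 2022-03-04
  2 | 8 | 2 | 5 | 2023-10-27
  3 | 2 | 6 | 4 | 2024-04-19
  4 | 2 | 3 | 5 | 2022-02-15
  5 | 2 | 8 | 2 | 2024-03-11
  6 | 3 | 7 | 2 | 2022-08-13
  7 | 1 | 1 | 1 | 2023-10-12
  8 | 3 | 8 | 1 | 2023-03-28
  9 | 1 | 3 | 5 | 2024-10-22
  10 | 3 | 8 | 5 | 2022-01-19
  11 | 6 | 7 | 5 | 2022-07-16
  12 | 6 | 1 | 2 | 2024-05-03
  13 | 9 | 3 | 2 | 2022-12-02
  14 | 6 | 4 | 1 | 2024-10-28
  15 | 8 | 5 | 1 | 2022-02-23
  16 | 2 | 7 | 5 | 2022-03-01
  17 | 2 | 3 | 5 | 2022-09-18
SELECT DISTINCT category FROM products ORDER BY category

Execution result:
category
Accessories
Computing
Electronics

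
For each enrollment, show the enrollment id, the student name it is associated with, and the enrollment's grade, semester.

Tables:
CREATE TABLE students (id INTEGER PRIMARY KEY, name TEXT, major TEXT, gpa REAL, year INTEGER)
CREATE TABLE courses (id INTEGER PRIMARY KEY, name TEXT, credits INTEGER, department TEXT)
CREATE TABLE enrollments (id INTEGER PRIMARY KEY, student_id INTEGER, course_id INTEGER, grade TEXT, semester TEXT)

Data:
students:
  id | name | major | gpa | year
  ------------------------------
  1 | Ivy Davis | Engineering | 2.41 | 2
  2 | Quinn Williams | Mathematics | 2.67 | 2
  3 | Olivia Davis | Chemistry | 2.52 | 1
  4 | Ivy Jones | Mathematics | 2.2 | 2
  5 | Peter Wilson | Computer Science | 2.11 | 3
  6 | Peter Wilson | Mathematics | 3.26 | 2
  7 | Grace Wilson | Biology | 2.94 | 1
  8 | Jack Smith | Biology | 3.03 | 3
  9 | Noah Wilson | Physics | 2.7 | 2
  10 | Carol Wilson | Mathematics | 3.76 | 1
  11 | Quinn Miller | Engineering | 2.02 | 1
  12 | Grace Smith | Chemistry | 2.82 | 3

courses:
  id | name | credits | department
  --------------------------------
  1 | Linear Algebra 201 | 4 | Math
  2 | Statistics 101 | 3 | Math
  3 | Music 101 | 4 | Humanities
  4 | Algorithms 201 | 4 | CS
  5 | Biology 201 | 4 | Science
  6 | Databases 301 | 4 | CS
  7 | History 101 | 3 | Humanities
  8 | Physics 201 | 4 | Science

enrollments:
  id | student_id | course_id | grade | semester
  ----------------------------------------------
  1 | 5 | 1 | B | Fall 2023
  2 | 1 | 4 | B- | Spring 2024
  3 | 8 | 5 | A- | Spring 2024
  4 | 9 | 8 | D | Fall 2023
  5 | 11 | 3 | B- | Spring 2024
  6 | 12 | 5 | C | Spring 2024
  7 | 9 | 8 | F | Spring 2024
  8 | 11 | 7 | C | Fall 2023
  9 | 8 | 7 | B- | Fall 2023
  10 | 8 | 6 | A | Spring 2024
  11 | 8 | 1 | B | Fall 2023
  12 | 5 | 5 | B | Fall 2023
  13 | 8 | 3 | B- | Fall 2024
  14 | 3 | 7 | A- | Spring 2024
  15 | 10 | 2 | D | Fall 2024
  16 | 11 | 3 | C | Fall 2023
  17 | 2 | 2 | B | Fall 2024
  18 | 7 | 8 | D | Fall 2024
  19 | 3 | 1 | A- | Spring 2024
SELECT c.id, p.name AS student, c.grade, c.semester FROM enrollments c JOIN students p ON c.student_id = p.id

Execution result:
id | student | grade | semester
1 | Peter Wilson | B | Fall 2023
2 | Ivy Davis | B- | Spring 2024
3 | Jack Smith | A- | Spring 2024
4 | Noah Wilson | D | Fall 2023
5 | Quinn Miller | B- | Spring 2024
6 | Grace Smith | C | Spring 2024
7 | Noah Wilson | F | Spring 2024
8 | Quinn Miller | C | Fall 2023
9 | Jack Smith | B- | Fall 2023
10 | Jack Smith | A | Spring 2024
11 | Jack Smith | B | Fall 2023
12 | Peter Wilson | B | Fall 2023
13 | Jack Smith | B- | Fall 2024
14 | Olivia Davis | A- | Spring 2024
15 | Carol Wilson | D | Fall 2024
16 | Quinn Miller | C | Fall 2023
17 | Quinn Williams | B | Fall 2024
18 | Grace Wilson | D | Fall 2024
19 | Olivia Davis | A- | Spring 2024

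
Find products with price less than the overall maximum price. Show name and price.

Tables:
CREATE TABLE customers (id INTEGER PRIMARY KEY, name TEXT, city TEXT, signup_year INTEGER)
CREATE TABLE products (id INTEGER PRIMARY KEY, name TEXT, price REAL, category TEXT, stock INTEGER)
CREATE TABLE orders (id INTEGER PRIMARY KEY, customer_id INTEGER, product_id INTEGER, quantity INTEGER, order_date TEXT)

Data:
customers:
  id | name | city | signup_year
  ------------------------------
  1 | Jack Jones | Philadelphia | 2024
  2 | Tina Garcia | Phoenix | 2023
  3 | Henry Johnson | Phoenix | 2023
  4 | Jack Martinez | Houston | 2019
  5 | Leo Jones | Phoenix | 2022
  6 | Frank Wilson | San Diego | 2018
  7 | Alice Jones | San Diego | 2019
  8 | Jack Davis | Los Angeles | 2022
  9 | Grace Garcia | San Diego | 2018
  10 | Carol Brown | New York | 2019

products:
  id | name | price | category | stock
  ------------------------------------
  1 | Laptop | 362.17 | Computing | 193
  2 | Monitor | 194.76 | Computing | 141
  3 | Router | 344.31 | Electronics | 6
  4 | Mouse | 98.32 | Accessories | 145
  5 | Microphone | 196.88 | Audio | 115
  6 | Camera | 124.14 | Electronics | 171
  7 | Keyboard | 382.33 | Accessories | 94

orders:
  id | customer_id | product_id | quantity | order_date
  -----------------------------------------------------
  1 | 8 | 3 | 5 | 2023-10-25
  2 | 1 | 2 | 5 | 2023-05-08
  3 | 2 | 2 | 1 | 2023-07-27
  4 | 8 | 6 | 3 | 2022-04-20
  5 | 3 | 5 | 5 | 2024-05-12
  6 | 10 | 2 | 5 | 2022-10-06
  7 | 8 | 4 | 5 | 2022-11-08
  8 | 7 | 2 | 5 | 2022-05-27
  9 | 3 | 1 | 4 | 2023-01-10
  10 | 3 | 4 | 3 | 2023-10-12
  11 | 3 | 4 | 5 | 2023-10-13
SELECT name, price FROM products WHERE price < (SELECT MAX(price) FROM products)

Execution result:
name | price
Laptop | 362.17
Monitor | 194.76
Router | 344.31
Mouse | 98.32
Microphone | 196.88
Camera | 124.14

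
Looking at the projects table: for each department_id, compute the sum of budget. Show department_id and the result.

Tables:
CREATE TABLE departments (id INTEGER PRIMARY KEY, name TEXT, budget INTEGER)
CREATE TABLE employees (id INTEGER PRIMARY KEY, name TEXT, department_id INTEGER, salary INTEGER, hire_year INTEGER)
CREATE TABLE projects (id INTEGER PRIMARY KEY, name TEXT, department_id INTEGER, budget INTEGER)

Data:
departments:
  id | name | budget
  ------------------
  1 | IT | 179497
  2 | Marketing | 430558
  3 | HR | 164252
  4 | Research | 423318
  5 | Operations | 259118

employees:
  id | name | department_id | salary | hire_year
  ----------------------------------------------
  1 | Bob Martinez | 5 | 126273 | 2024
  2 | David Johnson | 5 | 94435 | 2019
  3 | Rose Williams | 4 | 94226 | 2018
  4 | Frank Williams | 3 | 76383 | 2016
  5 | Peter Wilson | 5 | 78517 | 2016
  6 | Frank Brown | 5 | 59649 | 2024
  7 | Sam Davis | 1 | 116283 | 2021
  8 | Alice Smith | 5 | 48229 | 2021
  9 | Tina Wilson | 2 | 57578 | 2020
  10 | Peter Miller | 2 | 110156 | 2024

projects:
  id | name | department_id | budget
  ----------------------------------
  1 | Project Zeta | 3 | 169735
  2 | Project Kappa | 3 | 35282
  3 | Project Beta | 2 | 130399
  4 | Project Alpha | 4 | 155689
SELECT department_id, SUM(budget) AS sum_budget FROM projects GROUP BY department_id

Execution result:
department_id | sum_budget
2 | 130399
3 | 205017
4 | 155689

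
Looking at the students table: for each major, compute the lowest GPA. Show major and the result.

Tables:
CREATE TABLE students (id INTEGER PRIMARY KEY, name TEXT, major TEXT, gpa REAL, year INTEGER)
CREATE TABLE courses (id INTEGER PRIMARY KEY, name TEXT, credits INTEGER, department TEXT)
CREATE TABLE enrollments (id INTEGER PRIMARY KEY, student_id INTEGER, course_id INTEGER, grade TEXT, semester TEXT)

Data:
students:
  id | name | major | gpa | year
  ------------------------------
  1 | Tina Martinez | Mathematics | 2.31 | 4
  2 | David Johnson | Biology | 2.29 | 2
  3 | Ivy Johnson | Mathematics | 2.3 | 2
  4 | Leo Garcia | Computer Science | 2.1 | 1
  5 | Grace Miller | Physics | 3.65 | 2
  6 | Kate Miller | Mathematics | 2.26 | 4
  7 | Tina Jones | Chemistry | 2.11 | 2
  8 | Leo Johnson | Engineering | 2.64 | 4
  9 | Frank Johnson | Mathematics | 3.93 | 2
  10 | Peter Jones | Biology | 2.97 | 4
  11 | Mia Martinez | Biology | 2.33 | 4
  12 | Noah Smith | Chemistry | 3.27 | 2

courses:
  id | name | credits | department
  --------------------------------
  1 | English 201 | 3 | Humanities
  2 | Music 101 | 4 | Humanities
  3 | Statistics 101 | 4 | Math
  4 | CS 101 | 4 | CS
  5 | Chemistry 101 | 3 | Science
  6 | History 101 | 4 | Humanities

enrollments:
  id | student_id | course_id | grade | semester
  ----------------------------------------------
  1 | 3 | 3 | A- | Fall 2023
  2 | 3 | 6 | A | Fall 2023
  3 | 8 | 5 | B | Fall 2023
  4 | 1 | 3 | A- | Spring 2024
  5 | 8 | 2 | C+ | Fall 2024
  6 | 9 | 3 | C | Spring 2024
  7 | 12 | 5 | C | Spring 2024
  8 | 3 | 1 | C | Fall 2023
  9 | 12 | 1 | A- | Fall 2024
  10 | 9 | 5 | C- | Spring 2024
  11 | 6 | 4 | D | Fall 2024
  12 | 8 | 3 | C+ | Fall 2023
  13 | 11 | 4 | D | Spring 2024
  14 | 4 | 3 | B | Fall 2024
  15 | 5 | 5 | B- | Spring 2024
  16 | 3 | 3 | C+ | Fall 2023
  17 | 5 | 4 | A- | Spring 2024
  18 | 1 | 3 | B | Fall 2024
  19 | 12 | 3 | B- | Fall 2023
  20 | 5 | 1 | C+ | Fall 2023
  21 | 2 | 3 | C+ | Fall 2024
SELECT major, MIN(gpa) AS min_gpa FROM students GROUP BY major

Execution result:
major | min_gpa
Biology | 2.29
Chemistry | 2.11
Computer Science | 2.10
Engineering | 2.64
Mathematics | 2.26
Physics | 3.65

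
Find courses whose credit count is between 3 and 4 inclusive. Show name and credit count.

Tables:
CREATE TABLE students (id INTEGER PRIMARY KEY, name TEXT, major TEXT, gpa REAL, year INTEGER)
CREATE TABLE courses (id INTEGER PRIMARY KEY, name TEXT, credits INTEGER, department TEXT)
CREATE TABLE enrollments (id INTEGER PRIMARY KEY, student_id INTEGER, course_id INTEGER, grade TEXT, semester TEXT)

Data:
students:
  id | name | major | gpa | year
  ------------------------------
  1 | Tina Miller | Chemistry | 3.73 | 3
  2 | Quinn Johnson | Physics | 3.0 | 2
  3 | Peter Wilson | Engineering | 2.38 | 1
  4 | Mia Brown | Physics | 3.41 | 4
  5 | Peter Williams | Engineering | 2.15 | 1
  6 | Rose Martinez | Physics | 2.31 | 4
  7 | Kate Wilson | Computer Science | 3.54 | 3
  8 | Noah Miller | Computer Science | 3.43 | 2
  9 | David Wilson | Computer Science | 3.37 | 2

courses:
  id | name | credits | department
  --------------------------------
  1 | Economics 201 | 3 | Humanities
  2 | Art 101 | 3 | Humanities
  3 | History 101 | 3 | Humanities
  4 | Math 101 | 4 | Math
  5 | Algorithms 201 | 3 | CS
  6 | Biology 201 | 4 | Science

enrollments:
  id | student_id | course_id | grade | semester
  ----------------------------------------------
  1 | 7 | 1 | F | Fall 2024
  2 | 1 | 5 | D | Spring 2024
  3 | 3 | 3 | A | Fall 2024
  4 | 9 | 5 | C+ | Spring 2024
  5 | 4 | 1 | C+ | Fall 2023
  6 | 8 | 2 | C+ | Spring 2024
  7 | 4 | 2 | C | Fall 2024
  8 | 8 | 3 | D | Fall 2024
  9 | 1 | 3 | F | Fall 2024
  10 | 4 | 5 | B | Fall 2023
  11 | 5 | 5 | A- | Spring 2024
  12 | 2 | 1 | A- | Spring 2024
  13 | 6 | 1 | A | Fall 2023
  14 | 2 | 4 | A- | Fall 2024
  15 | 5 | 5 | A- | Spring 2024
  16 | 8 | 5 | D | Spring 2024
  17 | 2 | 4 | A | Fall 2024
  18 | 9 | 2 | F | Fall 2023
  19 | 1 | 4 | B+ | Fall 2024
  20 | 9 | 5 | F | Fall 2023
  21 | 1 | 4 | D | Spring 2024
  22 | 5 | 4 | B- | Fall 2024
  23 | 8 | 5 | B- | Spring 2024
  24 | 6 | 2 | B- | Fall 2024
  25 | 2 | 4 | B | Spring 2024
SELECT name, credits FROM courses WHERE credits BETWEEN 3 AND 4

Execution result:
name | credits
Economics 201 | 3
Art 101 | 3
History 101 | 3
Math 101 | 4
Algorithms 201 | 3
Biology 201 | 4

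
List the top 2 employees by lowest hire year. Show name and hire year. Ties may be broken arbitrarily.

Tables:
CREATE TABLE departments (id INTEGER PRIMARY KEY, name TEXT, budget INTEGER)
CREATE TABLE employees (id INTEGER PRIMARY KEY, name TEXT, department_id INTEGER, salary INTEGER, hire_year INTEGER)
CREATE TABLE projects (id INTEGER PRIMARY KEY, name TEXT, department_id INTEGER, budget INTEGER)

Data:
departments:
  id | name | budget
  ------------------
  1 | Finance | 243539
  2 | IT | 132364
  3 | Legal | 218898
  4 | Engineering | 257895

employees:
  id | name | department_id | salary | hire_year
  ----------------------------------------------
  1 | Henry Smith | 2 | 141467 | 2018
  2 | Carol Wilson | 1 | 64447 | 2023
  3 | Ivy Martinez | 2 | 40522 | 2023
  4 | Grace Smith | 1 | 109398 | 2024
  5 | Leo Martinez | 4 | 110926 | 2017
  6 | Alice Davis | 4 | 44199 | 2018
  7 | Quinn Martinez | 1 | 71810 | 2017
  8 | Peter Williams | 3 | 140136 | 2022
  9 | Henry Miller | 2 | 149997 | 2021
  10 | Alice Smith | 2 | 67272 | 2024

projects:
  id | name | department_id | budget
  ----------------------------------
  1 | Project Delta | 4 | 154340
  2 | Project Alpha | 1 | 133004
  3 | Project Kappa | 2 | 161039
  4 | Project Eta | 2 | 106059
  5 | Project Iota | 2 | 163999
SELECT name, hire_year FROM employees ORDER BY hire_year ASC LIMIT 2

Execution result:
name | hire_year
Leo Martinez | 2017
Quinn Martinez | 2017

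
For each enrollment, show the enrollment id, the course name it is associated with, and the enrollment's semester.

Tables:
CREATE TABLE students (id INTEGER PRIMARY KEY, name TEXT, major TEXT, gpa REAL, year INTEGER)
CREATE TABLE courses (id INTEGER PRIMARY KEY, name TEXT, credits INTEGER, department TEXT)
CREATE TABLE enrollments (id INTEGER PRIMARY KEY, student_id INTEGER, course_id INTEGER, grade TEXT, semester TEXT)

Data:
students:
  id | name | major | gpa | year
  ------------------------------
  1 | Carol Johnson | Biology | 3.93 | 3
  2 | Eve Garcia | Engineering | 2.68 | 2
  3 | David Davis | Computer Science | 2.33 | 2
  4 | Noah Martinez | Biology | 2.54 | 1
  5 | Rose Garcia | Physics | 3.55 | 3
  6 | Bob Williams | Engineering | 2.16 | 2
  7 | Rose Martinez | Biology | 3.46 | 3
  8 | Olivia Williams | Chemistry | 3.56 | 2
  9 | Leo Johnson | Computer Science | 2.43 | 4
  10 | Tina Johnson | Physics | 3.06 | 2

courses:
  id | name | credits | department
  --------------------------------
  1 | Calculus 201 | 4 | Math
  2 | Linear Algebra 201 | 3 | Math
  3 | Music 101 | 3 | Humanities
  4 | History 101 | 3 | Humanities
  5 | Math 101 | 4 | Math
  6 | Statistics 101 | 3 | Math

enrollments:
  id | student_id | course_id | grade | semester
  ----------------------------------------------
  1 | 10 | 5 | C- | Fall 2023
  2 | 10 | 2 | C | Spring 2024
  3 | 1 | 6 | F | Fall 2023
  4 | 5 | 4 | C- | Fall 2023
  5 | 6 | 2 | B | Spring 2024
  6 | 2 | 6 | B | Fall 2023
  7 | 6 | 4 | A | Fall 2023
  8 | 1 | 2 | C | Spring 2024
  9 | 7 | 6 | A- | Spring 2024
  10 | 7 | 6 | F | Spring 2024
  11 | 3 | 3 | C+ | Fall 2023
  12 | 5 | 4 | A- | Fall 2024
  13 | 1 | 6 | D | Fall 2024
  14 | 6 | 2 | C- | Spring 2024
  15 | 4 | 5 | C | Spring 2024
SELECT c.id, p.name AS course, c.semester FROM enrollments c JOIN courses p ON c.course_id = p.id

Execution result:
id | course | semester
1 | Math 101 | Fall 2023
2 | Linear Algebra 201 | Spring 2024
3 | Statistics 101 | Fall 2023
4 | History 101 | Fall 2023
5 | Linear Algebra 201 | Spring 2024
6 | Statistics 101 | Fall 2023
7 | History 101 | Fall 2023
8 | Linear Algebra 201 | Spring 2024
9 | Statistics 101 | Spring 2024
10 | Statistics 101 | Spring 2024
11 | Music 101 | Fall 2023
12 | History 101 | Fall 2024
13 | Statistics 101 | Fall 2024
14 | Linear Algebra 201 | Spring 2024
15 | Math 101 | Spring 2024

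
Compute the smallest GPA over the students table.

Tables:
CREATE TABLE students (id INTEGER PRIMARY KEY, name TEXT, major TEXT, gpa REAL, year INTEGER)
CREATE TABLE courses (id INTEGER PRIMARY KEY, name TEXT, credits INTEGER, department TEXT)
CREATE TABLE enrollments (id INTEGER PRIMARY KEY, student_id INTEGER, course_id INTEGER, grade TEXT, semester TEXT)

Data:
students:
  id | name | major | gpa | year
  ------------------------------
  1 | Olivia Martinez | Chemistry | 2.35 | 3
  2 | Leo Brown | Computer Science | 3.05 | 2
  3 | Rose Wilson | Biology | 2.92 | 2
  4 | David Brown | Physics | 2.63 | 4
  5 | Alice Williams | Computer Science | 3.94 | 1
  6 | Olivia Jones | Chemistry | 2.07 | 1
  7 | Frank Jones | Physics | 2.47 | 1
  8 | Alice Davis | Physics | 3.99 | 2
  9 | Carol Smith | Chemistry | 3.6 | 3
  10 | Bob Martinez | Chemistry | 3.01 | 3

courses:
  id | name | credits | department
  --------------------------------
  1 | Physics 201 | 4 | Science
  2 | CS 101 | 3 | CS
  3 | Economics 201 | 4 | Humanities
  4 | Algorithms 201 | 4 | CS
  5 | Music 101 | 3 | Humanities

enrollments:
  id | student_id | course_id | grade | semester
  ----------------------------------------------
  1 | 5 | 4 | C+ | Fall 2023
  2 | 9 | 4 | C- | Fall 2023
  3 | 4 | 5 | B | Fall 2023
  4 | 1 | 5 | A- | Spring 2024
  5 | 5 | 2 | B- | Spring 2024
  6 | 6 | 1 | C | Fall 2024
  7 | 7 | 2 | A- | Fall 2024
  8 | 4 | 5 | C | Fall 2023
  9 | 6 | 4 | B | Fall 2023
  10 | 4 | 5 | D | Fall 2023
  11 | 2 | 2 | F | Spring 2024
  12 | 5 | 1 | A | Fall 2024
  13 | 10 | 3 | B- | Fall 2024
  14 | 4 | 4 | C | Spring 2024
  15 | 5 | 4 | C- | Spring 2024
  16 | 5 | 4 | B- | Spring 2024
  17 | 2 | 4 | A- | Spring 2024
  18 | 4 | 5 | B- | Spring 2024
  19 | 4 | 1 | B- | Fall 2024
SELECT MIN(gpa) FROM students

Execution result:
2.07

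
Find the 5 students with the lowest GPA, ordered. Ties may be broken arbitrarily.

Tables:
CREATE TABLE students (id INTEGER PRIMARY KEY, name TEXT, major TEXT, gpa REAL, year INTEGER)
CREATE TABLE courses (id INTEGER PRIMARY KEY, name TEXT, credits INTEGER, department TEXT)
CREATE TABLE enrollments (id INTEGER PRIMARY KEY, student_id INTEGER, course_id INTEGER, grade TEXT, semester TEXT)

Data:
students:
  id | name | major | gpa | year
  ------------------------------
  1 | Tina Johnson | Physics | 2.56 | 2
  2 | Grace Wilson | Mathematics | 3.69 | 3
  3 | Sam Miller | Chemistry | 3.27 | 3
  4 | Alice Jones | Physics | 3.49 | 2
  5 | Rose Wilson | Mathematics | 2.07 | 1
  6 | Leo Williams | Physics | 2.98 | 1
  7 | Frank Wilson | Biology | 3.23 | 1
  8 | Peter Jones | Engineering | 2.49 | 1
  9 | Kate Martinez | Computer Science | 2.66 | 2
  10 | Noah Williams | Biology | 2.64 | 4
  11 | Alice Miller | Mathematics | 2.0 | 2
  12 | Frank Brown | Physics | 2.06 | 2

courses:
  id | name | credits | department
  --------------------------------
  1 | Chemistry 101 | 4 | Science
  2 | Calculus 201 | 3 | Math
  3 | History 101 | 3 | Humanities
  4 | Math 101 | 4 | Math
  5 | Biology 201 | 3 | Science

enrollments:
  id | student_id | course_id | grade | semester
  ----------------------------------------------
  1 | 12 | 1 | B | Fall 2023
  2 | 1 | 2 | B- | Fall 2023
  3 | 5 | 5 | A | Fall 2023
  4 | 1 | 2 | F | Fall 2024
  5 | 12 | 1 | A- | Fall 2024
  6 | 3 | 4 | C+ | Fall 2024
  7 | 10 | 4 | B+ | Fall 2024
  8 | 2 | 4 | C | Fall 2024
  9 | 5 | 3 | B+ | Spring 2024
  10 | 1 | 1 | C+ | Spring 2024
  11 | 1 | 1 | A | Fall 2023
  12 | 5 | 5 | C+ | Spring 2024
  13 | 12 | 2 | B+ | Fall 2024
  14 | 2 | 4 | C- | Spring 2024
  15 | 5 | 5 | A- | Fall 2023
SELECT name, gpa FROM students ORDER BY gpa ASC LIMIT 5

Execution result:
name | gpa
Alice Miller | 2.00
Frank Brown | 2.06
Rose Wilson | 2.07
Peter Jones | 2.49
Tina Johnson | 2.56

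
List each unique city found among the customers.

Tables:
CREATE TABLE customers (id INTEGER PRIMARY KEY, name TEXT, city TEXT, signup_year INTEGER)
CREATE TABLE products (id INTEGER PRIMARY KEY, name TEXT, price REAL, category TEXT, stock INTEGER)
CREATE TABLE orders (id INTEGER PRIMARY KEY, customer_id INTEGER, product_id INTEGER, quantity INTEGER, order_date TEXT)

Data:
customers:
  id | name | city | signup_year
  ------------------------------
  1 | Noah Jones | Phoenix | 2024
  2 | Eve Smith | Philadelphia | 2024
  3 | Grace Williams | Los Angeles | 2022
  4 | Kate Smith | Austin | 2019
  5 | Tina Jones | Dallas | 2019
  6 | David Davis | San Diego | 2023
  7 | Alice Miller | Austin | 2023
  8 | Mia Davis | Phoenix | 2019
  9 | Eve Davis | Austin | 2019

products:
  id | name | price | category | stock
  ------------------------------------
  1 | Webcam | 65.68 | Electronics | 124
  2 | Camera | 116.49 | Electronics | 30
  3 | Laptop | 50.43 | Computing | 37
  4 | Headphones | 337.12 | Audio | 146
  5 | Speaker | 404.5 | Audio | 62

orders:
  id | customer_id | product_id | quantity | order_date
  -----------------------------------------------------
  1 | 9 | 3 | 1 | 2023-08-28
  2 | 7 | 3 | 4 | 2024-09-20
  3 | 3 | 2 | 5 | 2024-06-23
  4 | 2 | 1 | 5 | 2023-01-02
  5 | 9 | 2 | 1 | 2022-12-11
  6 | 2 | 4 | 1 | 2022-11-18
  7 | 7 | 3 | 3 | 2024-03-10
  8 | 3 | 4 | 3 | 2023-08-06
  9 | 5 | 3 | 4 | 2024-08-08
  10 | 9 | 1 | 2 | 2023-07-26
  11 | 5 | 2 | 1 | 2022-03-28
SELECT DISTINCT city FROM customers

Execution result:
city
Phoenix
Philadelphia
Los Angeles
Austin
Dallas
San Diego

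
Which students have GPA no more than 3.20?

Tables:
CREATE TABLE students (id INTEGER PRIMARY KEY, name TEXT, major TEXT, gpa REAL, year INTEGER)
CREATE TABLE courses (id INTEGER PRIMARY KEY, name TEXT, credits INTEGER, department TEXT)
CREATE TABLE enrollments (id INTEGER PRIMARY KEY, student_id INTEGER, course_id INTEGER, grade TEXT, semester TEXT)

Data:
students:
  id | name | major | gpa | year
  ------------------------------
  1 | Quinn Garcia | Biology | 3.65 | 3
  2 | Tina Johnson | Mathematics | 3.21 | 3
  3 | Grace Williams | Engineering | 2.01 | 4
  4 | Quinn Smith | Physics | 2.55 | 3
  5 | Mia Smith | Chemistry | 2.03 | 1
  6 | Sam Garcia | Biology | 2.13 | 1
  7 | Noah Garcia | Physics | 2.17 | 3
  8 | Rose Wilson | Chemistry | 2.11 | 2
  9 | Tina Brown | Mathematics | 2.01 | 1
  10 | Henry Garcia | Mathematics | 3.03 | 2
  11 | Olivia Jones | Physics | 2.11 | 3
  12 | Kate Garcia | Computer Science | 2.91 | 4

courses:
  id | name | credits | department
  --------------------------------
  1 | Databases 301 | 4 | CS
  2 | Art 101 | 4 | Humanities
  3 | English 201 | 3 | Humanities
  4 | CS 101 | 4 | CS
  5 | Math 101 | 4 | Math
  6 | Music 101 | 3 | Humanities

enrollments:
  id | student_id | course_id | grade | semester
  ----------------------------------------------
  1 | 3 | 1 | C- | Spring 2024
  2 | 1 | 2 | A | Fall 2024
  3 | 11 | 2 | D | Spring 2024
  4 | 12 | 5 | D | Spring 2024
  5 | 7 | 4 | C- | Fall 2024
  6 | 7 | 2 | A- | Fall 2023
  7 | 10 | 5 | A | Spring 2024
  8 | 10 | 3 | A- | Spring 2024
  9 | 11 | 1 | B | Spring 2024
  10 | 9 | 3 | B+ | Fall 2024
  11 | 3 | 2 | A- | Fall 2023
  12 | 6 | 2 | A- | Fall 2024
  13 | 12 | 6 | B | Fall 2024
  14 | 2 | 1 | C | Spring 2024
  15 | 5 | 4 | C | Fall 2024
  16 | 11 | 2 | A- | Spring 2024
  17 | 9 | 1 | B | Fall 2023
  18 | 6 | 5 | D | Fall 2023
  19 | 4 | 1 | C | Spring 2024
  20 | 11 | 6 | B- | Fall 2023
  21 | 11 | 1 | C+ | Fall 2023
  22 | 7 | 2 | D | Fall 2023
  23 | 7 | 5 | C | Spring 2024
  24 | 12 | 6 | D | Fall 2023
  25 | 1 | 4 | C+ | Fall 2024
SELECT name, gpa FROM students WHERE gpa <= 3.2

Execution result:
name | gpa
Grace Williams | 2.01
Quinn Smith | 2.55
Mia Smith | 2.03
Sam Garcia | 2.13
Noah Garcia | 2.17
Rose Wilson | 2.11
Tina Brown | 2.01
Henry Garcia | 3.03
Olivia Jones | 2.11
Kate Garcia | 2.91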